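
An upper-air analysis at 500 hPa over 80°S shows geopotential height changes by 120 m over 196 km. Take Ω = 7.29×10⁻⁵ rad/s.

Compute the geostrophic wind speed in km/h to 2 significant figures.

Coriolis parameter at 80°S:
f = 2Ω sin φ = 2 × 7.29×10⁻⁵ × sin 80° = 1.44×10⁻⁴ s⁻¹
Height gradient: |∂Z/∂n| = 120 m / 196000 m = 6.12×10⁻⁴
On a pressure surface, geostrophic balance gives V_g = (g/f)|∂Z/∂n|:
V_g = 9.81 × 6.12×10⁻⁴ / 1.44×10⁻⁴ = 41.8 m/s
Converting: 41.8 m/s × 3.6 = 150 km/h

150 km/h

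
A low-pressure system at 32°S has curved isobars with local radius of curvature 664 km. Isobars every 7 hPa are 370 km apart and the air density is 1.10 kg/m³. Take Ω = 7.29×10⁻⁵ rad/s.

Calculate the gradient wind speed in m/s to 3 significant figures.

16.8 m/s

Coriolis parameter at 32°S:
f = 2Ω sin φ = 2 × 7.29×10⁻⁵ × sin 32° = 7.73×10⁻⁵ s⁻¹
Pressure gradient: |∂P/∂n| = 700 Pa / 370000 m = 1.89×10⁻³ Pa/m
Geostrophic speed: V_g = |∂P/∂n|/(fρ) = 1.89×10⁻³/(7.73×10⁻⁵ × 1.10) = 22.3 m/s
Around a low, centrifugal force acts outward with Coriolis, so pressure-gradient force balances both:
(1/ρ)|∂P/∂n| = fV + V²/R  →  V² + fR·V − fR·V_g = 0
With fR = 7.73×10⁻⁵ × 664×10³ m = 51.3 m/s:
V = [−fR + √((fR)² + 4 fR V_g)]/2 = [−51.3 + √(51.3² + 4×51.3×22.3)]/2 = 16.8 m/s
Subgeostrophic (V < V_g = 22.3 m/s), as expected around a low.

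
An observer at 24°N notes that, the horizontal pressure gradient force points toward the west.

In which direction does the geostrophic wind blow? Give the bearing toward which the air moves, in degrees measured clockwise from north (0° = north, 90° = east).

The pressure-gradient force points toward the west (bearing 270°).
Geostrophic balance: in the Northern Hemisphere the Coriolis force deflects motion to the right, so the geostrophic wind blows 90° to the right of the pressure-gradient force (low pressure on the left).
Rotating 270° by 90° clockwise gives 000° — the wind blows toward the north.

000°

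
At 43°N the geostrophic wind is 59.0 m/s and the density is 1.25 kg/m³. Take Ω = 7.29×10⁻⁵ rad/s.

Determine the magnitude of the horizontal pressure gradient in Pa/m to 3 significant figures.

7.33×10⁻³ Pa/m

Coriolis parameter at 43°N:
f = 2Ω sin φ = 2 × 7.29×10⁻⁵ × sin 43° = 9.94×10⁻⁵ s⁻¹
Geostrophic balance rearranged: |∂P/∂n| = f ρ V_g
|∂P/∂n| = 9.94×10⁻⁵ × 1.25 × 59.0 = 7.33×10⁻³ Pa/m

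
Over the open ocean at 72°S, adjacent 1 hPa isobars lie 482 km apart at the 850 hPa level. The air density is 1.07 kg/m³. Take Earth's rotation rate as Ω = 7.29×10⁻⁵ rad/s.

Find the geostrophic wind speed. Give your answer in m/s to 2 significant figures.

Coriolis parameter at 72°S:
f = 2Ω sin φ = 2 × 7.29×10⁻⁵ × sin 72° = 1.39×10⁻⁴ s⁻¹
Pressure gradient: |∂P/∂n| = 100 Pa / 482000 m = 2.07×10⁻⁴ Pa/m
Geostrophic balance (pressure-gradient force = Coriolis force):
V_g = (1/(fρ)) |∂P/∂n| = 2.07×10⁻⁴ / (1.39×10⁻⁴ × 1.07) = 1.40 m/s

1.4 m/s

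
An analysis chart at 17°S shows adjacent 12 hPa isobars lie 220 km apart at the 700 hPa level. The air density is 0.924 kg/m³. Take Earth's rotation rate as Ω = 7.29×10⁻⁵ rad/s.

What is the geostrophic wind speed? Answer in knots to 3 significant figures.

Coriolis parameter at 17°S:
f = 2Ω sin φ = 2 × 7.29×10⁻⁵ × sin 17° = 4.26×10⁻⁵ s⁻¹
Pressure gradient: |∂P/∂n| = 1200 Pa / 220000 m = 5.45×10⁻³ Pa/m
Geostrophic balance (pressure-gradient force = Coriolis force):
V_g = (1/(fρ)) |∂P/∂n| = 5.45×10⁻³ / (4.26×10⁻⁵ × 0.924) = 138 m/s
Converting: 138 m/s × 1.944 = 269 knots

269 knots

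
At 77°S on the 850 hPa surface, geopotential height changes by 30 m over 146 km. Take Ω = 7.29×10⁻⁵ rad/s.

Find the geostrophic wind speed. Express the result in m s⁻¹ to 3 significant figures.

14.2 m s⁻¹

Coriolis parameter at 77°S:
f = 2Ω sin φ = 2 × 7.29×10⁻⁵ × sin 77° = 1.42×10⁻⁴ s⁻¹
Height gradient: |∂Z/∂n| = 30 m / 146000 m = 2.05×10⁻⁴
On a pressure surface, geostrophic balance gives V_g = (g/f)|∂Z/∂n|:
V_g = 9.81 × 2.05×10⁻⁴ / 1.42×10⁻⁴ = 14.2 m/s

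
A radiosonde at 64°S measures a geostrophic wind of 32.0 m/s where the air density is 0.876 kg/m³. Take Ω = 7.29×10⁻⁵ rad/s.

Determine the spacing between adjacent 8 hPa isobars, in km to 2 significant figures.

Coriolis parameter at 64°S:
f = 2Ω sin φ = 2 × 7.29×10⁻⁵ × sin 64° = 1.31×10⁻⁴ s⁻¹
Geostrophic balance rearranged: |∂P/∂n| = f ρ V_g
|∂P/∂n| = 1.31×10⁻⁴ × 0.876 × 32.0 = 3.67×10⁻³ Pa/m
Isobar spacing: Δn = ΔP/|∂P/∂n| = 800 Pa / 3.67×10⁻³ Pa/m = 217780 m ≈ 220 km

220 km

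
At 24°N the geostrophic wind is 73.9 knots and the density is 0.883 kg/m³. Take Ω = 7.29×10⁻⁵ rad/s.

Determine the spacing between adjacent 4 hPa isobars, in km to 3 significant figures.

Coriolis parameter at 24°N:
f = 2Ω sin φ = 2 × 7.29×10⁻⁵ × sin 24° = 5.93×10⁻⁵ s⁻¹
Wind speed in SI: 73.9 knots = 38.0 m/s
Geostrophic balance rearranged: |∂P/∂n| = f ρ V_g
|∂P/∂n| = 5.93×10⁻⁵ × 0.883 × 38.0 = 1.99×10⁻³ Pa/m
Isobar spacing: Δn = ΔP/|∂P/∂n| = 400 Pa / 1.99×10⁻³ Pa/m = 200931 m ≈ 201 km

201 km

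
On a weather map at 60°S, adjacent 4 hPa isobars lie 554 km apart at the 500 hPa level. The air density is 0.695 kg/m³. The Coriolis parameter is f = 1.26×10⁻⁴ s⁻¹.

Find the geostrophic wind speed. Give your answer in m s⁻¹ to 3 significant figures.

8.25 m s⁻¹

Pressure gradient: |∂P/∂n| = 400 Pa / 554000 m = 7.22×10⁻⁴ Pa/m
Geostrophic balance (pressure-gradient force = Coriolis force):
V_g = (1/(fρ)) |∂P/∂n| = 7.22×10⁻⁴ / (1.26×10⁻⁴ × 0.695) = 8.25 m/s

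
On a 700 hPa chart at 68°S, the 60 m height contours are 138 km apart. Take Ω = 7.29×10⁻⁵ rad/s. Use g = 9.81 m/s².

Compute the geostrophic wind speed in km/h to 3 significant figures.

114 km/h

Coriolis parameter at 68°S:
f = 2Ω sin φ = 2 × 7.29×10⁻⁵ × sin 68° = 1.35×10⁻⁴ s⁻¹
Height gradient: |∂Z/∂n| = 60 m / 138000 m = 4.35×10⁻⁴
On a pressure surface, geostrophic balance gives V_g = (g/f)|∂Z/∂n|:
V_g = 9.81 × 4.35×10⁻⁴ / 1.35×10⁻⁴ = 31.6 m/s
Converting: 31.6 m/s × 3.6 = 114 km/h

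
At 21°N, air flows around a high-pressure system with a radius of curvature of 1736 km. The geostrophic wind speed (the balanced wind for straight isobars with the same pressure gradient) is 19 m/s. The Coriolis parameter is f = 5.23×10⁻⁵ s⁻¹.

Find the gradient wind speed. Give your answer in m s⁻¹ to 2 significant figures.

27 m s⁻¹

Around a high, pressure-gradient force acts outward with centrifugal, so Coriolis balances both:
fV = (1/ρ)|∂P/∂n| + V²/R  →  V² − fR·V + fR·V_g = 0
With fR = 5.23×10⁻⁵ × 1736×10³ m = 90.8 m/s:
V = [fR − √((fR)² − 4 fR V_g)]/2 = [90.8 − √(90.8² − 4×90.8×19)]/2 = 27.1 m/s
Supergeostrophic (V > V_g = 19 m/s), as expected around a high.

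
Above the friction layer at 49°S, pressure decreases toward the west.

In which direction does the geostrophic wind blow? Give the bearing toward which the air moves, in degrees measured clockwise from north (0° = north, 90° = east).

The pressure-gradient force points toward the west (bearing 270°).
Geostrophic balance: in the Southern Hemisphere the Coriolis force deflects motion to the left, so the geostrophic wind blows 90° to the left of the pressure-gradient force (low pressure on the right).
Rotating 270° by 90° counterclockwise gives 180° — the wind blows toward the south.

180°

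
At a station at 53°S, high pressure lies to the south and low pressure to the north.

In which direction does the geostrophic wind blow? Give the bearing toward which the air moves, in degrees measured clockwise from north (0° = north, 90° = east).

270°

The pressure-gradient force points toward the north (bearing 000°).
Geostrophic balance: in the Southern Hemisphere the Coriolis force deflects motion to the left, so the geostrophic wind blows 90° to the left of the pressure-gradient force (low pressure on the right).
Rotating 000° by 90° counterclockwise gives 270° — the wind blows toward the west.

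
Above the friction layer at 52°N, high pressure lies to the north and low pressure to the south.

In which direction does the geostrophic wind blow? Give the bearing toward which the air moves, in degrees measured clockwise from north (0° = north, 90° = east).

The pressure-gradient force points toward the south (bearing 180°).
Geostrophic balance: in the Northern Hemisphere the Coriolis force deflects motion to the right, so the geostrophic wind blows 90° to the right of the pressure-gradient force (low pressure on the left).
Rotating 180° by 90° clockwise gives 270° — the wind blows toward the west.

270°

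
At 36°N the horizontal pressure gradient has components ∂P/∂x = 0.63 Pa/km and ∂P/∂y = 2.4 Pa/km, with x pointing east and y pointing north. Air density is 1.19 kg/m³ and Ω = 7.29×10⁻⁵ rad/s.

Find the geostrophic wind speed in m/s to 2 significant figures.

24 m/s

Coriolis parameter at 36°N:
f = 2Ω sin φ = 2 × 7.29×10⁻⁵ × sin 36° = 8.57×10⁻⁵ s⁻¹
Component geostrophic relations (x east, y north):
u_g = −(1/(fρ)) ∂P/∂y,  v_g = (1/(fρ)) ∂P/∂x
u_g = −(2.4×10⁻³)/(8.57×10⁻⁵ × 1.19) = −23.5 m/s;  v_g = (0.63×10⁻³)/(8.57×10⁻⁵ × 1.19) = 6.18 m/s
|V_g| = √(u_g² + v_g²) = 24.3 m/s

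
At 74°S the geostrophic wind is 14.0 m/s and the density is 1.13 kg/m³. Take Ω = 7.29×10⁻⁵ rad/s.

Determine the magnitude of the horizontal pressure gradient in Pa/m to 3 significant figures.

Coriolis parameter at 74°S:
f = 2Ω sin φ = 2 × 7.29×10⁻⁵ × sin 74° = 1.40×10⁻⁴ s⁻¹
Geostrophic balance rearranged: |∂P/∂n| = f ρ V_g
|∂P/∂n| = 1.40×10⁻⁴ × 1.13 × 14.0 = 2.22×10⁻³ Pa/m

2.22×10⁻³ Pa/m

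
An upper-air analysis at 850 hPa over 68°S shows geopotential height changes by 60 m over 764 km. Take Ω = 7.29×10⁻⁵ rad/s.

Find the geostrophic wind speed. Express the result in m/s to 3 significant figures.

5.70 m/s

Coriolis parameter at 68°S:
f = 2Ω sin φ = 2 × 7.29×10⁻⁵ × sin 68° = 1.35×10⁻⁴ s⁻¹
Height gradient: |∂Z/∂n| = 60 m / 764000 m = 7.85×10⁻⁵
On a pressure surface, geostrophic balance gives V_g = (g/f)|∂Z/∂n|:
V_g = 9.81 × 7.85×10⁻⁵ / 1.35×10⁻⁴ = 5.70 m/s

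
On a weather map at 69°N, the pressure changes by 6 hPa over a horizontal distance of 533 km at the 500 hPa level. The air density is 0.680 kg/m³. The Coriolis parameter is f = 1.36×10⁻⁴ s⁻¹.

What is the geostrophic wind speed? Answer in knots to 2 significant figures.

Pressure gradient: |∂P/∂n| = 600 Pa / 533000 m = 1.13×10⁻³ Pa/m
Geostrophic balance (pressure-gradient force = Coriolis force):
V_g = (1/(fρ)) |∂P/∂n| = 1.13×10⁻³ / (1.36×10⁻⁴ × 0.680) = 12.2 m/s
Converting: 12.2 m/s × 1.944 = 24 knots

24 knots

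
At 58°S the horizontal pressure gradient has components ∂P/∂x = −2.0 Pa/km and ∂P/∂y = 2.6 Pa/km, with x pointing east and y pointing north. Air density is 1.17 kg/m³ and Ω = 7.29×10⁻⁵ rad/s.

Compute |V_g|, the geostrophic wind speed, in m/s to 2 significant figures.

23 m/s

Coriolis parameter at 58°S:
f = 2Ω sin φ = 2 × 7.29×10⁻⁵ × sin 58° = 1.24×10⁻⁴ s⁻¹
In the Southern Hemisphere f is negative: f = −1.24×10⁻⁴ s⁻¹.
Component geostrophic relations (x east, y north):
u_g = −(1/(fρ)) ∂P/∂y,  v_g = (1/(fρ)) ∂P/∂x
u_g = −(2.6×10⁻³)/(−1.24×10⁻⁴ × 1.17) = 18.0 m/s;  v_g = (−2.0×10⁻³)/(−1.24×10⁻⁴ × 1.17) = 13.8 m/s
|V_g| = √(u_g² + v_g²) = 22.7 m/s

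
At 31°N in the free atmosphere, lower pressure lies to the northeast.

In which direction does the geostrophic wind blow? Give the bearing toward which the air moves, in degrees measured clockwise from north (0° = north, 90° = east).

The pressure-gradient force points toward the northeast (bearing 045°).
Geostrophic balance: in the Northern Hemisphere the Coriolis force deflects motion to the right, so the geostrophic wind blows 90° to the right of the pressure-gradient force (low pressure on the left).
Rotating 045° by 90° clockwise gives 135° — the wind blows toward the southeast.

135°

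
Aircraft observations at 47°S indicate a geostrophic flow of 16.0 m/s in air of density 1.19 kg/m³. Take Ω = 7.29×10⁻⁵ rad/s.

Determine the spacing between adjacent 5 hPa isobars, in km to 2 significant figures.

Coriolis parameter at 47°S:
f = 2Ω sin φ = 2 × 7.29×10⁻⁵ × sin 47° = 1.07×10⁻⁴ s⁻¹
Geostrophic balance rearranged: |∂P/∂n| = f ρ V_g
|∂P/∂n| = 1.07×10⁻⁴ × 1.19 × 16.0 = 2.03×10⁻³ Pa/m
Isobar spacing: Δn = ΔP/|∂P/∂n| = 500 Pa / 2.03×10⁻³ Pa/m = 246274 m ≈ 250 km

250 km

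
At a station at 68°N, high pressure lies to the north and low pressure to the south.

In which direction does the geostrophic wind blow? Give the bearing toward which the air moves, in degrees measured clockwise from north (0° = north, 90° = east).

270°

The pressure-gradient force points toward the south (bearing 180°).
Geostrophic balance: in the Northern Hemisphere the Coriolis force deflects motion to the right, so the geostrophic wind blows 90° to the right of the pressure-gradient force (low pressure on the left).
Rotating 180° by 90° clockwise gives 270° — the wind blows toward the west.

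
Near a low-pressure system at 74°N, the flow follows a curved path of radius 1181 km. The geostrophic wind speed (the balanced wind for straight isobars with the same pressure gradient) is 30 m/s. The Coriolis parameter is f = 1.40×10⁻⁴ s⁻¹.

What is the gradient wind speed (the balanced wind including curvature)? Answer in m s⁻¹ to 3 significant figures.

Around a low, centrifugal force acts outward with Coriolis, so pressure-gradient force balances both:
(1/ρ)|∂P/∂n| = fV + V²/R  →  V² + fR·V − fR·V_g = 0
With fR = 1.40×10⁻⁴ × 1181×10³ m = 165 m/s:
V = [−fR + √((fR)² + 4 fR V_g)]/2 = [−165 + √(165² + 4×165×30)]/2 = 25.9 m/s
Subgeostrophic (V < V_g = 30 m/s), as expected around a low.

25.9 m s⁻¹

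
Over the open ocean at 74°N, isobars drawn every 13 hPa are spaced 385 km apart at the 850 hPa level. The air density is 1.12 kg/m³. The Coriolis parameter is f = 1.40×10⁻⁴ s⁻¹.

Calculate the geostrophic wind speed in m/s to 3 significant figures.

21.5 m/s

Pressure gradient: |∂P/∂n| = 1300 Pa / 385000 m = 3.38×10⁻³ Pa/m
Geostrophic balance (pressure-gradient force = Coriolis force):
V_g = (1/(fρ)) |∂P/∂n| = 3.38×10⁻³ / (1.40×10⁻⁴ × 1.12) = 21.5 m/s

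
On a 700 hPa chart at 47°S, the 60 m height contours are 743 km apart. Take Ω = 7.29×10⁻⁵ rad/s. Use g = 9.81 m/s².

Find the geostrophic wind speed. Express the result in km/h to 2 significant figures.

Coriolis parameter at 47°S:
f = 2Ω sin φ = 2 × 7.29×10⁻⁵ × sin 47° = 1.07×10⁻⁴ s⁻¹
Height gradient: |∂Z/∂n| = 60 m / 743000 m = 8.08×10⁻⁵
On a pressure surface, geostrophic balance gives V_g = (g/f)|∂Z/∂n|:
V_g = 9.81 × 8.08×10⁻⁵ / 1.07×10⁻⁴ = 7.43 m/s
Converting: 7.43 m/s × 3.6 = 27 km/h

27 km/h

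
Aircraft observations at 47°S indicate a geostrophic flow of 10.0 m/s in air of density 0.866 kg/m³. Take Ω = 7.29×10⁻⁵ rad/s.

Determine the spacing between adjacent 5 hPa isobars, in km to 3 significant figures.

541 km

Coriolis parameter at 47°S:
f = 2Ω sin φ = 2 × 7.29×10⁻⁵ × sin 47° = 1.07×10⁻⁴ s⁻¹
Geostrophic balance rearranged: |∂P/∂n| = f ρ V_g
|∂P/∂n| = 1.07×10⁻⁴ × 0.866 × 10.0 = 9.23×10⁻⁴ Pa/m
Isobar spacing: Δn = ΔP/|∂P/∂n| = 500 Pa / 9.23×10⁻⁴ Pa/m = 541461 m ≈ 541 km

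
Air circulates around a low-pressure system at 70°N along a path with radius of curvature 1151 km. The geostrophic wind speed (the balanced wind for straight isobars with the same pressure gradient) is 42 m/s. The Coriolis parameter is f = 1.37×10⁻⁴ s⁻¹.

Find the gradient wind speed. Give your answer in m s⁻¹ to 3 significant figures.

Around a low, centrifugal force acts outward with Coriolis, so pressure-gradient force balances both:
(1/ρ)|∂P/∂n| = fV + V²/R  →  V² + fR·V − fR·V_g = 0
With fR = 1.37×10⁻⁴ × 1151×10³ m = 158 m/s:
V = [−fR + √((fR)² + 4 fR V_g)]/2 = [−158 + √(158² + 4×158×42)]/2 = 34.5 m/s
Subgeostrophic (V < V_g = 42 m/s), as expected around a low.

34.5 m s⁻¹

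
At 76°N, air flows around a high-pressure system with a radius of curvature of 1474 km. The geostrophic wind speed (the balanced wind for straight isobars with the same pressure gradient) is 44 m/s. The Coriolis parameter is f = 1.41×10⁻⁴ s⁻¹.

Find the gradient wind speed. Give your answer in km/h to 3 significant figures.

228 km/h

Around a high, pressure-gradient force acts outward with centrifugal, so Coriolis balances both:
fV = (1/ρ)|∂P/∂n| + V²/R  →  V² − fR·V + fR·V_g = 0
With fR = 1.41×10⁻⁴ × 1474×10³ m = 208 m/s:
V = [fR − √((fR)² − 4 fR V_g)]/2 = [208 − √(208² − 4×208×44)]/2 = 63.2 m/s
Supergeostrophic (V > V_g = 44 m/s), as expected around a high.
Converting: 63.2 m/s × 3.6 = 228 km/h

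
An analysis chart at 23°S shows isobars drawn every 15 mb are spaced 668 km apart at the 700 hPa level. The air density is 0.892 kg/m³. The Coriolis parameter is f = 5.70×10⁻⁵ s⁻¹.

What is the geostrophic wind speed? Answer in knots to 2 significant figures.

86 knots

Pressure gradient: |∂P/∂n| = 1500 Pa / 668000 m = 2.25×10⁻³ Pa/m
Geostrophic balance (pressure-gradient force = Coriolis force):
V_g = (1/(fρ)) |∂P/∂n| = 2.25×10⁻³ / (5.70×10⁻⁵ × 0.892) = 44.2 m/s
Converting: 44.2 m/s × 1.944 = 86 knots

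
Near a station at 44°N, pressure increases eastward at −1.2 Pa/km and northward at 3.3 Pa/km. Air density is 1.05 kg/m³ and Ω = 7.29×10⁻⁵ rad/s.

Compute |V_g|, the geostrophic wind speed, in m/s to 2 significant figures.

Coriolis parameter at 44°N:
f = 2Ω sin φ = 2 × 7.29×10⁻⁵ × sin 44° = 1.01×10⁻⁴ s⁻¹
Component geostrophic relations (x east, y north):
u_g = −(1/(fρ)) ∂P/∂y,  v_g = (1/(fρ)) ∂P/∂x
u_g = −(3.3×10⁻³)/(1.01×10⁻⁴ × 1.05) = −31.0 m/s;  v_g = (−1.2×10⁻³)/(1.01×10⁻⁴ × 1.05) = −11.3 m/s
|V_g| = √(u_g² + v_g²) = 33.0 m/s

33 m/s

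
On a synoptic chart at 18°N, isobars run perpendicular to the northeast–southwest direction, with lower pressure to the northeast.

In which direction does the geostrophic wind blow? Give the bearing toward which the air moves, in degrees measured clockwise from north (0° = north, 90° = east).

The pressure-gradient force points toward the northeast (bearing 045°).
Geostrophic balance: in the Northern Hemisphere the Coriolis force deflects motion to the right, so the geostrophic wind blows 90° to the right of the pressure-gradient force (low pressure on the left).
Rotating 045° by 90° clockwise gives 135° — the wind blows toward the southeast.

135°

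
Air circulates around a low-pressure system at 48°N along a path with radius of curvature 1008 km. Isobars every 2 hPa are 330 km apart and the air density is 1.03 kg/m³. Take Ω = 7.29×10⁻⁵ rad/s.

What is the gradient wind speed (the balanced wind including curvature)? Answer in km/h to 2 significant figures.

Coriolis parameter at 48°N:
f = 2Ω sin φ = 2 × 7.29×10⁻⁵ × sin 48° = 1.08×10⁻⁴ s⁻¹
Pressure gradient: |∂P/∂n| = 200 Pa / 330000 m = 6.06×10⁻⁴ Pa/m
Geostrophic speed: V_g = |∂P/∂n|/(fρ) = 6.06×10⁻⁴/(1.08×10⁻⁴ × 1.03) = 5.43 m/s
Around a low, centrifugal force acts outward with Coriolis, so pressure-gradient force balances both:
(1/ρ)|∂P/∂n| = fV + V²/R  →  V² + fR·V − fR·V_g = 0
With fR = 1.08×10⁻⁴ × 1008×10³ m = 109 m/s:
V = [−fR + √((fR)² + 4 fR V_g)]/2 = [−109 + √(109² + 4×109×5.43)]/2 = 5.18 m/s
Subgeostrophic (V < V_g = 5.43 m/s), as expected around a low.
Converting: 5.18 m/s × 3.6 = 19 km/h

19 km/h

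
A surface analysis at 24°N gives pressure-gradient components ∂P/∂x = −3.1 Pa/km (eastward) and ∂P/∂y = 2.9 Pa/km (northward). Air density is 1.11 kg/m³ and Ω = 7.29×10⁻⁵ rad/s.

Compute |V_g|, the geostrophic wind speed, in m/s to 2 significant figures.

Coriolis parameter at 24°N:
f = 2Ω sin φ = 2 × 7.29×10⁻⁵ × sin 24° = 5.93×10⁻⁵ s⁻¹
Component geostrophic relations (x east, y north):
u_g = −(1/(fρ)) ∂P/∂y,  v_g = (1/(fρ)) ∂P/∂x
u_g = −(2.9×10⁻³)/(5.93×10⁻⁵ × 1.11) = −44.1 m/s;  v_g = (−3.1×10⁻³)/(5.93×10⁻⁵ × 1.11) = −47.1 m/s
|V_g| = √(u_g² + v_g²) = 64.5 m/s

64 m/s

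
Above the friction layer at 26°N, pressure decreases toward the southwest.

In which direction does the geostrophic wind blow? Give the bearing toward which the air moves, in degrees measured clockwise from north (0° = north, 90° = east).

315°

The pressure-gradient force points toward the southwest (bearing 225°).
Geostrophic balance: in the Northern Hemisphere the Coriolis force deflects motion to the right, so the geostrophic wind blows 90° to the right of the pressure-gradient force (low pressure on the left).
Rotating 225° by 90° clockwise gives 315° — the wind blows toward the northwest.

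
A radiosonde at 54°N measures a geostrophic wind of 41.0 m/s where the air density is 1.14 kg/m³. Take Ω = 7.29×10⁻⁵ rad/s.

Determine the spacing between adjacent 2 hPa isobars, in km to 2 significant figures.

Coriolis parameter at 54°N:
f = 2Ω sin φ = 2 × 7.29×10⁻⁵ × sin 54° = 1.18×10⁻⁴ s⁻¹
Geostrophic balance rearranged: |∂P/∂n| = f ρ V_g
|∂P/∂n| = 1.18×10⁻⁴ × 1.14 × 41.0 = 5.51×10⁻³ Pa/m
Isobar spacing: Δn = ΔP/|∂P/∂n| = 200 Pa / 5.51×10⁻³ Pa/m = 36277 m ≈ 36 km

36 km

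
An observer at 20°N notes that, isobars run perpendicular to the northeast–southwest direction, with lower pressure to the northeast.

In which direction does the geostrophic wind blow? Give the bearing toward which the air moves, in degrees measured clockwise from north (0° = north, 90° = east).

The pressure-gradient force points toward the northeast (bearing 045°).
Geostrophic balance: in the Northern Hemisphere the Coriolis force deflects motion to the right, so the geostrophic wind blows 90° to the right of the pressure-gradient force (low pressure on the left).
Rotating 045° by 90° clockwise gives 135° — the wind blows toward the southeast.

135°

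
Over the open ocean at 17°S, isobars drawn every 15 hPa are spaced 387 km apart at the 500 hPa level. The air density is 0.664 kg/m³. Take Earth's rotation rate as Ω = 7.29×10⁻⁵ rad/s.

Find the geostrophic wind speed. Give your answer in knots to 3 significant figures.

Coriolis parameter at 17°S:
f = 2Ω sin φ = 2 × 7.29×10⁻⁵ × sin 17° = 4.26×10⁻⁵ s⁻¹
Pressure gradient: |∂P/∂n| = 1500 Pa / 387000 m = 3.88×10⁻³ Pa/m
Geostrophic balance (pressure-gradient force = Coriolis force):
V_g = (1/(fρ)) |∂P/∂n| = 3.88×10⁻³ / (4.26×10⁻⁵ × 0.664) = 137 m/s
Converting: 137 m/s × 1.944 = 266 knots

266 knots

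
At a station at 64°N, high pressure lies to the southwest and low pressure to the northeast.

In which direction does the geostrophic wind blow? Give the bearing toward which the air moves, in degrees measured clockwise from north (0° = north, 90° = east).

The pressure-gradient force points toward the northeast (bearing 045°).
Geostrophic balance: in the Northern Hemisphere the Coriolis force deflects motion to the right, so the geostrophic wind blows 90° to the right of the pressure-gradient force (low pressure on the left).
Rotating 045° by 90° clockwise gives 135° — the wind blows toward the southeast.

135°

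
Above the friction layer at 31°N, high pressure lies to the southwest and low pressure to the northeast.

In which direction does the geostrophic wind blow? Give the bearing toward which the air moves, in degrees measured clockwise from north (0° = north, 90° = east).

The pressure-gradient force points toward the northeast (bearing 045°).
Geostrophic balance: in the Northern Hemisphere the Coriolis force deflects motion to the right, so the geostrophic wind blows 90° to the right of the pressure-gradient force (low pressure on the left).
Rotating 045° by 90° clockwise gives 135° — the wind blows toward the southeast.

135°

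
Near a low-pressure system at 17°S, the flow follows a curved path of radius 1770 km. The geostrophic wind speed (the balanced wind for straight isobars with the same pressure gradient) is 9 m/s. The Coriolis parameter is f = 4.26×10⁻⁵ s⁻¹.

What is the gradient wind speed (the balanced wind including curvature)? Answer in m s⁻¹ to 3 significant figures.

Around a low, centrifugal force acts outward with Coriolis, so pressure-gradient force balances both:
(1/ρ)|∂P/∂n| = fV + V²/R  →  V² + fR·V − fR·V_g = 0
With fR = 4.26×10⁻⁵ × 1770×10³ m = 75.4 m/s:
V = [−fR + √((fR)² + 4 fR V_g)]/2 = [−75.4 + √(75.4² + 4×75.4×9)]/2 = 8.12 m/s
Subgeostrophic (V < V_g = 9 m/s), as expected around a low.

8.12 m s⁻¹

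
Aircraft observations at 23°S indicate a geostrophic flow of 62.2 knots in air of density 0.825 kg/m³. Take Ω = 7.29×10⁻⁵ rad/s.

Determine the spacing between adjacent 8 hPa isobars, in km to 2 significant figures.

530 km

Coriolis parameter at 23°S:
f = 2Ω sin φ = 2 × 7.29×10⁻⁵ × sin 23° = 5.70×10⁻⁵ s⁻¹
Wind speed in SI: 62.2 knots = 32.0 m/s
Geostrophic balance rearranged: |∂P/∂n| = f ρ V_g
|∂P/∂n| = 5.70×10⁻⁵ × 0.825 × 32.0 = 1.50×10⁻³ Pa/m
Isobar spacing: Δn = ΔP/|∂P/∂n| = 800 Pa / 1.50×10⁻³ Pa/m = 531951 m ≈ 530 km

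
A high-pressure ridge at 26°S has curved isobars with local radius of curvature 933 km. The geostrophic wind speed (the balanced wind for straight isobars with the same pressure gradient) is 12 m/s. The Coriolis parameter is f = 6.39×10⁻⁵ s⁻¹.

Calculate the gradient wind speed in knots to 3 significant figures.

Around a high, pressure-gradient force acts outward with centrifugal, so Coriolis balances both:
fV = (1/ρ)|∂P/∂n| + V²/R  →  V² − fR·V + fR·V_g = 0
With fR = 6.39×10⁻⁵ × 933×10³ m = 59.6 m/s:
V = [fR − √((fR)² − 4 fR V_g)]/2 = [59.6 − √(59.6² − 4×59.6×12)]/2 = 16.6 m/s
Supergeostrophic (V > V_g = 12 m/s), as expected around a high.
Converting: 16.6 m/s × 1.944 = 32.4 knots

32.4 knots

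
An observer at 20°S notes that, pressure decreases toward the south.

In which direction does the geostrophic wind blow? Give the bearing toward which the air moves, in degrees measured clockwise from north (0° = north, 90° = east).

090°

The pressure-gradient force points toward the south (bearing 180°).
Geostrophic balance: in the Southern Hemisphere the Coriolis force deflects motion to the left, so the geostrophic wind blows 90° to the left of the pressure-gradient force (low pressure on the right).
Rotating 180° by 90° counterclockwise gives 090° — the wind blows toward the east.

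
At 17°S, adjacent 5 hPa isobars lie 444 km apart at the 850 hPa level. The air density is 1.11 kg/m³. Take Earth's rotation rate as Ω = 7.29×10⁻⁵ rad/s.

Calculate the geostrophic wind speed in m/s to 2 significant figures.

24 m/s

Coriolis parameter at 17°S:
f = 2Ω sin φ = 2 × 7.29×10⁻⁵ × sin 17° = 4.26×10⁻⁵ s⁻¹
Pressure gradient: |∂P/∂n| = 500 Pa / 444000 m = 1.13×10⁻³ Pa/m
Geostrophic balance (pressure-gradient force = Coriolis force):
V_g = (1/(fρ)) |∂P/∂n| = 1.13×10⁻³ / (4.26×10⁻⁵ × 1.11) = 23.8 m/s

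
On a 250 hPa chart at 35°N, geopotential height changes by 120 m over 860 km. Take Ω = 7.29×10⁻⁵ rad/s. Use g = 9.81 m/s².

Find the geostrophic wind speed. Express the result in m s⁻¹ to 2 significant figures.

16 m s⁻¹

Coriolis parameter at 35°N:
f = 2Ω sin φ = 2 × 7.29×10⁻⁵ × sin 35° = 8.36×10⁻⁵ s⁻¹
Height gradient: |∂Z/∂n| = 120 m / 860000 m = 1.40×10⁻⁴
On a pressure surface, geostrophic balance gives V_g = (g/f)|∂Z/∂n|:
V_g = 9.81 × 1.40×10⁻⁴ / 8.36×10⁻⁵ = 16.4 m/s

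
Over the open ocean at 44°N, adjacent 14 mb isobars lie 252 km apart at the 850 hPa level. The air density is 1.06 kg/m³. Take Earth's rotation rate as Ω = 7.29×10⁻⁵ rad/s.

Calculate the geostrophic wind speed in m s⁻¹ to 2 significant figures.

52 m s⁻¹

Coriolis parameter at 44°N:
f = 2Ω sin φ = 2 × 7.29×10⁻⁵ × sin 44° = 1.01×10⁻⁴ s⁻¹
Pressure gradient: |∂P/∂n| = 1400 Pa / 252000 m = 5.56×10⁻³ Pa/m
Geostrophic balance (pressure-gradient force = Coriolis force):
V_g = (1/(fρ)) |∂P/∂n| = 5.56×10⁻³ / (1.01×10⁻⁴ × 1.06) = 51.7 m/s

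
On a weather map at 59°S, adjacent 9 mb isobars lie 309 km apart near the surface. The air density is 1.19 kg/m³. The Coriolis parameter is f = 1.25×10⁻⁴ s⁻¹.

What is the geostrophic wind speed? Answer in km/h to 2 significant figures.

70 km/h

Pressure gradient: |∂P/∂n| = 900 Pa / 309000 m = 2.91×10⁻³ Pa/m
Geostrophic balance (pressure-gradient force = Coriolis force):
V_g = (1/(fρ)) |∂P/∂n| = 2.91×10⁻³ / (1.25×10⁻⁴ × 1.19) = 19.6 m/s
Converting: 19.6 m/s × 3.6 = 70 km/h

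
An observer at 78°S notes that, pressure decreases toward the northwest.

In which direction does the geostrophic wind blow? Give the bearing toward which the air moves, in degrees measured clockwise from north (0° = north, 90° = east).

The pressure-gradient force points toward the northwest (bearing 315°).
Geostrophic balance: in the Southern Hemisphere the Coriolis force deflects motion to the left, so the geostrophic wind blows 90° to the left of the pressure-gradient force (low pressure on the right).
Rotating 315° by 90° counterclockwise gives 225° — the wind blows toward the southwest.

225°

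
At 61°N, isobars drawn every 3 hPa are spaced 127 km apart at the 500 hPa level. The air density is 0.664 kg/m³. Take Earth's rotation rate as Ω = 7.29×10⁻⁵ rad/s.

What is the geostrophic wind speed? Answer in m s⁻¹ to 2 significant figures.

Coriolis parameter at 61°N:
f = 2Ω sin φ = 2 × 7.29×10⁻⁵ × sin 61° = 1.28×10⁻⁴ s⁻¹
Pressure gradient: |∂P/∂n| = 300 Pa / 127000 m = 2.36×10⁻³ Pa/m
Geostrophic balance (pressure-gradient force = Coriolis force):
V_g = (1/(fρ)) |∂P/∂n| = 2.36×10⁻³ / (1.28×10⁻⁴ × 0.664) = 27.9 m/s

28 m s⁻¹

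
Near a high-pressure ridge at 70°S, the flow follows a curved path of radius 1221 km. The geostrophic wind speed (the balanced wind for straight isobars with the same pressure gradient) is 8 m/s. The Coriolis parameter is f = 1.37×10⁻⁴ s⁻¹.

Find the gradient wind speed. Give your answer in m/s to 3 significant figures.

8.42 m/s

Around a high, pressure-gradient force acts outward with centrifugal, so Coriolis balances both:
fV = (1/ρ)|∂P/∂n| + V²/R  →  V² − fR·V + fR·V_g = 0
With fR = 1.37×10⁻⁴ × 1221×10³ m = 167 m/s:
V = [fR − √((fR)² − 4 fR V_g)]/2 = [167 − √(167² − 4×167×8)]/2 = 8.42 m/s
Supergeostrophic (V > V_g = 8 m/s), as expected around a high.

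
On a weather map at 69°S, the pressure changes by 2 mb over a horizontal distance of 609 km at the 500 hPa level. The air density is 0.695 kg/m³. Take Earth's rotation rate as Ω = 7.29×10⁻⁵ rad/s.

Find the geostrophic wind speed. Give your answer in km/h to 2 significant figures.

12 km/h

Coriolis parameter at 69°S:
f = 2Ω sin φ = 2 × 7.29×10⁻⁵ × sin 69° = 1.36×10⁻⁴ s⁻¹
Pressure gradient: |∂P/∂n| = 200 Pa / 609000 m = 3.28×10⁻⁴ Pa/m
Geostrophic balance (pressure-gradient force = Coriolis force):
V_g = (1/(fρ)) |∂P/∂n| = 3.28×10⁻⁴ / (1.36×10⁻⁴ × 0.695) = 3.47 m/s
Converting: 3.47 m/s × 3.6 = 12 km/h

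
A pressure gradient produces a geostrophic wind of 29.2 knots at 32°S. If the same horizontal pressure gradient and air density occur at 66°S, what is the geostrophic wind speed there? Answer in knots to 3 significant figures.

16.9 knots

With the same pressure gradient and density, V_g ∝ 1/f ∝ 1/sin φ.
V₂ = V₁ · sin φ₁ / sin φ₂ = 29.2 × sin 32° / sin 66°
V₂ = 29.2 × 0.5299/0.9135 = 16.9 knots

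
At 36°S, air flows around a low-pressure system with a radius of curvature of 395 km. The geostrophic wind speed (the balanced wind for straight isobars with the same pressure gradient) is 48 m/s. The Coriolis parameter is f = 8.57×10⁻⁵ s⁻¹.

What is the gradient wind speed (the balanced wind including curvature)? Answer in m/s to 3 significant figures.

26.8 m/s

Around a low, centrifugal force acts outward with Coriolis, so pressure-gradient force balances both:
(1/ρ)|∂P/∂n| = fV + V²/R  →  V² + fR·V − fR·V_g = 0
With fR = 8.57×10⁻⁵ × 395×10³ m = 33.9 m/s:
V = [−fR + √((fR)² + 4 fR V_g)]/2 = [−33.9 + √(33.9² + 4×33.9×48)]/2 = 26.8 m/s
Subgeostrophic (V < V_g = 48 m/s), as expected around a low.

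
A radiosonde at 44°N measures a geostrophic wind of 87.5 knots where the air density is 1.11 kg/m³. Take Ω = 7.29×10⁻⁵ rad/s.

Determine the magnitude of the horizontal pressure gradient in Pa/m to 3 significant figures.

5.06×10⁻³ Pa/m

Coriolis parameter at 44°N:
f = 2Ω sin φ = 2 × 7.29×10⁻⁵ × sin 44° = 1.01×10⁻⁴ s⁻¹
Wind speed in SI: 87.5 knots = 45.0 m/s
Geostrophic balance rearranged: |∂P/∂n| = f ρ V_g
|∂P/∂n| = 1.01×10⁻⁴ × 1.11 × 45.0 = 5.06×10⁻³ Pa/m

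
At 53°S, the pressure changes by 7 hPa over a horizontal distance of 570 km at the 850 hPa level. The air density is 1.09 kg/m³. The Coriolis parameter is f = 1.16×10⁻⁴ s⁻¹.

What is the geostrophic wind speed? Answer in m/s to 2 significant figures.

Pressure gradient: |∂P/∂n| = 700 Pa / 570000 m = 1.23×10⁻³ Pa/m
Geostrophic balance (pressure-gradient force = Coriolis force):
V_g = (1/(fρ)) |∂P/∂n| = 1.23×10⁻³ / (1.16×10⁻⁴ × 1.09) = 9.71 m/s

9.7 m/s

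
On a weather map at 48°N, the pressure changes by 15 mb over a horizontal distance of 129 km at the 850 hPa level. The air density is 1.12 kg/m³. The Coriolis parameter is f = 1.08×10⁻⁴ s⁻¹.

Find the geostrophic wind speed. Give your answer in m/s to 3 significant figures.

96.1 m/s

Pressure gradient: |∂P/∂n| = 1500 Pa / 129000 m = 1.16×10⁻² Pa/m
Geostrophic balance (pressure-gradient force = Coriolis force):
V_g = (1/(fρ)) |∂P/∂n| = 1.16×10⁻² / (1.08×10⁻⁴ × 1.12) = 96.1 m/s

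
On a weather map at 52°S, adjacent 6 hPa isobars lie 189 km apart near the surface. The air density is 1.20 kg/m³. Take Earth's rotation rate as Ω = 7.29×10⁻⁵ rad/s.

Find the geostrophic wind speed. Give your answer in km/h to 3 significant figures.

82.9 km/h

Coriolis parameter at 52°S:
f = 2Ω sin φ = 2 × 7.29×10⁻⁵ × sin 52° = 1.15×10⁻⁴ s⁻¹
Pressure gradient: |∂P/∂n| = 600 Pa / 189000 m = 3.17×10⁻³ Pa/m
Geostrophic balance (pressure-gradient force = Coriolis force):
V_g = (1/(fρ)) |∂P/∂n| = 3.17×10⁻³ / (1.15×10⁻⁴ × 1.20) = 23.0 m/s
Converting: 23.0 m/s × 3.6 = 82.9 km/h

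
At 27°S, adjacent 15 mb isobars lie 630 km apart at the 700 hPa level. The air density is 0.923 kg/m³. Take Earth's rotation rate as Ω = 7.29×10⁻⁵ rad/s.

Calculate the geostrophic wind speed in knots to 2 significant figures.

Coriolis parameter at 27°S:
f = 2Ω sin φ = 2 × 7.29×10⁻⁵ × sin 27° = 6.62×10⁻⁵ s⁻¹
Pressure gradient: |∂P/∂n| = 1500 Pa / 630000 m = 2.38×10⁻³ Pa/m
Geostrophic balance (pressure-gradient force = Coriolis force):
V_g = (1/(fρ)) |∂P/∂n| = 2.38×10⁻³ / (6.62×10⁻⁵ × 0.923) = 39.0 m/s
Converting: 39.0 m/s × 1.944 = 76 knots

76 knots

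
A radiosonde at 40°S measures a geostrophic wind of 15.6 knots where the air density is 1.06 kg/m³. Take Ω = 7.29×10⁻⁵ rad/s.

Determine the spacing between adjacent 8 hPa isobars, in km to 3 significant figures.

1000 km

Coriolis parameter at 40°S:
f = 2Ω sin φ = 2 × 7.29×10⁻⁵ × sin 40° = 9.37×10⁻⁵ s⁻¹
Wind speed in SI: 15.6 knots = 8.03 m/s
Geostrophic balance rearranged: |∂P/∂n| = f ρ V_g
|∂P/∂n| = 9.37×10⁻⁵ × 1.06 × 8.03 = 7.97×10⁻⁴ Pa/m
Isobar spacing: Δn = ΔP/|∂P/∂n| = 800 Pa / 7.97×10⁻⁴ Pa/m = 1003452 m ≈ 1000 km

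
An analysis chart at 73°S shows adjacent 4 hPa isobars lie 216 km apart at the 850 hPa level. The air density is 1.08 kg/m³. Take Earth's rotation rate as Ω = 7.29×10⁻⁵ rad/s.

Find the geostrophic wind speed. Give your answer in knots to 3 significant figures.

23.9 knots

Coriolis parameter at 73°S:
f = 2Ω sin φ = 2 × 7.29×10⁻⁵ × sin 73° = 1.39×10⁻⁴ s⁻¹
Pressure gradient: |∂P/∂n| = 400 Pa / 216000 m = 1.85×10⁻³ Pa/m
Geostrophic balance (pressure-gradient force = Coriolis force):
V_g = (1/(fρ)) |∂P/∂n| = 1.85×10⁻³ / (1.39×10⁻⁴ × 1.08) = 12.3 m/s
Converting: 12.3 m/s × 1.944 = 23.9 knots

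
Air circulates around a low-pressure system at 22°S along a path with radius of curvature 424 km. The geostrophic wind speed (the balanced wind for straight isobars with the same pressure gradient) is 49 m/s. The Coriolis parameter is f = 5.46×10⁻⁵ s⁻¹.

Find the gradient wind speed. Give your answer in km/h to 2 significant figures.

Around a low, centrifugal force acts outward with Coriolis, so pressure-gradient force balances both:
(1/ρ)|∂P/∂n| = fV + V²/R  →  V² + fR·V − fR·V_g = 0
With fR = 5.46×10⁻⁵ × 424×10³ m = 23.2 m/s:
V = [−fR + √((fR)² + 4 fR V_g)]/2 = [−23.2 + √(23.2² + 4×23.2×49)]/2 = 24 m/s
Subgeostrophic (V < V_g = 49 m/s), as expected around a low.
Converting: 24 m/s × 3.6 = 87 km/h

87 km/h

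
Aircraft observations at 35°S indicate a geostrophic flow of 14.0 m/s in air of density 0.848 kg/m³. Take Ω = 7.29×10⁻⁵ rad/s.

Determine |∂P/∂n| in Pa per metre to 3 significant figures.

9.93×10⁻⁴ Pa/m

Coriolis parameter at 35°S:
f = 2Ω sin φ = 2 × 7.29×10⁻⁵ × sin 35° = 8.36×10⁻⁵ s⁻¹
Geostrophic balance rearranged: |∂P/∂n| = f ρ V_g
|∂P/∂n| = 8.36×10⁻⁵ × 0.848 × 14.0 = 9.93×10⁻⁴ Pa/m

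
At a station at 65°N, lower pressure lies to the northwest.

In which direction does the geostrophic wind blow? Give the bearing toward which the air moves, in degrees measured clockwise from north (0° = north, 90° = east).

The pressure-gradient force points toward the northwest (bearing 315°).
Geostrophic balance: in the Northern Hemisphere the Coriolis force deflects motion to the right, so the geostrophic wind blows 90° to the right of the pressure-gradient force (low pressure on the left).
Rotating 315° by 90° clockwise gives 045° — the wind blows toward the northeast.

045°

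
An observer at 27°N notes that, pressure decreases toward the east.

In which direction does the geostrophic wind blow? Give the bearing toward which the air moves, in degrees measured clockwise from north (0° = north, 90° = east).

180°

The pressure-gradient force points toward the east (bearing 090°).
Geostrophic balance: in the Northern Hemisphere the Coriolis force deflects motion to the right, so the geostrophic wind blows 90° to the right of the pressure-gradient force (low pressure on the left).
Rotating 090° by 90° clockwise gives 180° — the wind blows toward the south.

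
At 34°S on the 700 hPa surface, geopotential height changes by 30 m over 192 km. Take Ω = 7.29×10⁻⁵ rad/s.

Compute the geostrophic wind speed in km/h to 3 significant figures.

Coriolis parameter at 34°S:
f = 2Ω sin φ = 2 × 7.29×10⁻⁵ × sin 34° = 8.15×10⁻⁵ s⁻¹
Height gradient: |∂Z/∂n| = 30 m / 192000 m = 1.56×10⁻⁴
On a pressure surface, geostrophic balance gives V_g = (g/f)|∂Z/∂n|:
V_g = 9.81 × 1.56×10⁻⁴ / 8.15×10⁻⁵ = 18.8 m/s
Converting: 18.8 m/s × 3.6 = 67.7 km/h

67.7 km/h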